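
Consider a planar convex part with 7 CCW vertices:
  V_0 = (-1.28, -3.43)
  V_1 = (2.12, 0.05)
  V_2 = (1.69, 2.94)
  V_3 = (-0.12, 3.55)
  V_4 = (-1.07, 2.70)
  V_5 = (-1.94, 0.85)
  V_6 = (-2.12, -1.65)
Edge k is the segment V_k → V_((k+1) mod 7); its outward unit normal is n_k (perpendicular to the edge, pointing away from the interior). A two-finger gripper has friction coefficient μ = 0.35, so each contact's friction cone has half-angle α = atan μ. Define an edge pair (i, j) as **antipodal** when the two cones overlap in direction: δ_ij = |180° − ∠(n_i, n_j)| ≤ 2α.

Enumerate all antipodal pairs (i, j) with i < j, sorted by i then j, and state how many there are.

α = atan 0.35 = 19.29°;  2α = 38.58°
n_0 = (+0.7153, -0.6988)
n_1 = (+0.9891, +0.1472)
n_2 = (+0.3194, +0.9476)
n_3 = (-0.6668, +0.7452)
n_4 = (-0.9049, +0.4256)
n_5 = (-0.9974, +0.0718)
n_6 = (-0.9044, -0.4268)
  (0,1): δ = 127.20°  ·
  (0,2): δ = 64.29°  ·
  (0,3): δ = 3.85°  ✓
  (0,4): δ = 19.15°  ✓
  (0,5): δ = 40.22°  ·
  (0,6): δ = 69.60°  ·
  (1,2): δ = 117.09°  ·
  (1,3): δ = 56.64°  ·
  (1,4): δ = 33.65°  ✓
  (1,5): δ = 12.58°  ✓
  (1,6): δ = 16.80°  ✓
  (2,3): δ = 119.56°  ·
  (2,4): δ = 96.56°  ·
  (2,5): δ = 75.49°  ·
  (2,6): δ = 46.11°  ·
  (3,4): δ = 157.01°  ·
  (3,5): δ = 135.94°  ·
  (3,6): δ = 106.56°  ·
  (4,5): δ = 158.93°  ·
  (4,6): δ = 129.55°  ·
  (5,6): δ = 150.62°  ·
antipodal pairs: 5

count = 5; pairs: (0,3), (0,4), (1,4), (1,5), (1,6)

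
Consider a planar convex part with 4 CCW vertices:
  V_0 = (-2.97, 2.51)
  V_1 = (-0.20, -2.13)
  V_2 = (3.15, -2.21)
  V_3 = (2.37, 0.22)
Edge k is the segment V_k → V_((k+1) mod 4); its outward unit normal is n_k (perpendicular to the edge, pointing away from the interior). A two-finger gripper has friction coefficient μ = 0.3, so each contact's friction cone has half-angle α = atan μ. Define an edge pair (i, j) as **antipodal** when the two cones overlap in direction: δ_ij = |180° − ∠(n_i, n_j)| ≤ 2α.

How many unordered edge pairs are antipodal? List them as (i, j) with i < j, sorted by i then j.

α = atan 0.3 = 16.70°;  2α = 33.40°
n_0 = (-0.8586, -0.5126)
n_1 = (-0.0239, -0.9997)
n_2 = (+0.9522, +0.3056)
n_3 = (+0.3941, +0.9191)
  (0,1): δ = 122.20°  ·
  (0,2): δ = 13.04°  ✓
  (0,3): δ = 35.95°  ·
  (1,2): δ = 70.84°  ·
  (1,3): δ = 21.84°  ✓
  (2,3): δ = 131.01°  ·
antipodal pairs: 2

count = 2; pairs: (0,2), (1,3)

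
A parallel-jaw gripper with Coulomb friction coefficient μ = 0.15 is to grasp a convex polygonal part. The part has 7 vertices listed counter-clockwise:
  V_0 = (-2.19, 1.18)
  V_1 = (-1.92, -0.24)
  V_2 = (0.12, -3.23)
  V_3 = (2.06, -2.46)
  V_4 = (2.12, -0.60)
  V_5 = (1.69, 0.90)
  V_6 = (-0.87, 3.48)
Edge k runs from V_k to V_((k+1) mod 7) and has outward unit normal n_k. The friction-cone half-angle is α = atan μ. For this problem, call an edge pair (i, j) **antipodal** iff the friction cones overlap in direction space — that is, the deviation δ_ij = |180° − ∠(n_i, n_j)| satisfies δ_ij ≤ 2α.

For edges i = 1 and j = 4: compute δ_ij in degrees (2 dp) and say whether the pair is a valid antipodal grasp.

α = atan 0.15 = 8.53°;  2α = 17.06°
edge 1: e_1 = (+2.04, -2.99);  n_1 = (-0.8261, -0.5636)
edge 4: e_4 = (-0.43, +1.50);  n_4 = (+0.9613, +0.2756)
∠(n_1, n_4) = 161.69°
δ = |180° − 161.69°| = 18.31°
18.31° > 2α = 17.06°  →  invalid

δ = 18.31°, invalid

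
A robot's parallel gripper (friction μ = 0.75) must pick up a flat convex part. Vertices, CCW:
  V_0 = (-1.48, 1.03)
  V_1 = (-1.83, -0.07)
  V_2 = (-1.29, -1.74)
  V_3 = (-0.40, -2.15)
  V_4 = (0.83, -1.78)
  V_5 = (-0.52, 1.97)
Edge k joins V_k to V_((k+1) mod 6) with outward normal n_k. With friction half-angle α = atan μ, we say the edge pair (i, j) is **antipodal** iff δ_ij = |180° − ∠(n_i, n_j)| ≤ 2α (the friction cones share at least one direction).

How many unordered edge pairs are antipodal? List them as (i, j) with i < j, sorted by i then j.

α = atan 0.75 = 36.87°;  2α = 73.74°
n_0 = (-0.9529, +0.3032)
n_1 = (-0.9515, -0.3077)
n_2 = (-0.4184, -0.9083)
n_3 = (+0.2881, -0.9576)
n_4 = (+0.9409, +0.3387)
n_5 = (-0.6996, +0.7145)
  (0,1): δ = 144.43°  ·
  (0,2): δ = 97.08°  ·
  (0,3): δ = 55.61°  ✓
  (0,4): δ = 37.45°  ✓
  (0,5): δ = 152.05°  ·
  (1,2): δ = 132.65°  ·
  (1,3): δ = 91.18°  ·
  (1,4): δ = 1.88°  ✓
  (1,5): δ = 116.48°  ·
  (2,3): δ = 138.52°  ·
  (2,4): δ = 45.47°  ✓
  (2,5): δ = 69.13°  ✓
  (3,4): δ = 86.94°  ·
  (3,5): δ = 27.65°  ✓
  (4,5): δ = 65.40°  ✓
antipodal pairs: 7

count = 7; pairs: (0,3), (0,4), (1,4), (2,4), (2,5), (3,5), (4,5)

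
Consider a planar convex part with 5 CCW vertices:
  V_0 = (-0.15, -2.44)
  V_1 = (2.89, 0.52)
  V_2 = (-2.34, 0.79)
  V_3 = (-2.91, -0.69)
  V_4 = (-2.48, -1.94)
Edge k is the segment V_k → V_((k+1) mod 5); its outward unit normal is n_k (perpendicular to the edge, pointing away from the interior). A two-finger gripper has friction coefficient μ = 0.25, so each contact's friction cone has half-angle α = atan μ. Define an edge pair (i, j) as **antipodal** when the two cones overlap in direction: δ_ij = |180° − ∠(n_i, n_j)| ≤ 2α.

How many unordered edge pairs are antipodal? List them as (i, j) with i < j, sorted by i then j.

count = 2; pairs: (0,2), (1,4)

α = atan 0.25 = 14.04°;  2α = 28.07°
n_0 = (+0.6976, -0.7165)
n_1 = (+0.0516, +0.9987)
n_2 = (-0.9332, +0.3594)
n_3 = (-0.9456, -0.3253)
n_4 = (-0.2098, -0.9777)
  (0,1): δ = 47.19°  ·
  (0,2): δ = 24.70°  ✓
  (0,3): δ = 64.75°  ·
  (0,4): δ = 123.65°  ·
  (1,2): δ = 108.11°  ·
  (1,3): δ = 68.06°  ·
  (1,4): δ = 9.16°  ✓
  (2,3): δ = 139.95°  ·
  (2,4): δ = 81.05°  ·
  (3,4): δ = 121.09°  ·
antipodal pairs: 2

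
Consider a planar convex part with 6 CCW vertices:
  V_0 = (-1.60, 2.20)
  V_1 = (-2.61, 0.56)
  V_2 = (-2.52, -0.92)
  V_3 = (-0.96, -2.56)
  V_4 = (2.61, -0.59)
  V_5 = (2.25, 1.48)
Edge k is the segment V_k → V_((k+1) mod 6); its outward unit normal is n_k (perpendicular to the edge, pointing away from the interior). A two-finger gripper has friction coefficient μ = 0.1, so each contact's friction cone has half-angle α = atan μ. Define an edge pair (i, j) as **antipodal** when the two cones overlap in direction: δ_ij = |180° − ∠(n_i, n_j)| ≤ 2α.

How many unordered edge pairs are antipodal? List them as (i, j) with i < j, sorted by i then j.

α = atan 0.1 = 5.71°;  2α = 11.42°
n_0 = (-0.8515, +0.5244)
n_1 = (-0.9982, -0.0607)
n_2 = (-0.7246, -0.6892)
n_3 = (+0.4831, -0.8755)
n_4 = (+0.9852, +0.1713)
n_5 = (+0.1838, +0.9830)
  (0,1): δ = 144.89°  ·
  (0,2): δ = 104.81°  ·
  (0,3): δ = 29.48°  ·
  (0,4): δ = 41.49°  ·
  (0,5): δ = 111.03°  ·
  (1,2): δ = 139.91°  ·
  (1,3): δ = 64.59°  ·
  (1,4): δ = 6.39°  ✓
  (1,5): δ = 75.93°  ·
  (2,3): δ = 104.68°  ·
  (2,4): δ = 33.70°  ·
  (2,5): δ = 35.84°  ·
  (3,4): δ = 109.03°  ·
  (3,5): δ = 39.48°  ·
  (4,5): δ = 110.46°  ·
antipodal pairs: 1

count = 1; pairs: (1,4)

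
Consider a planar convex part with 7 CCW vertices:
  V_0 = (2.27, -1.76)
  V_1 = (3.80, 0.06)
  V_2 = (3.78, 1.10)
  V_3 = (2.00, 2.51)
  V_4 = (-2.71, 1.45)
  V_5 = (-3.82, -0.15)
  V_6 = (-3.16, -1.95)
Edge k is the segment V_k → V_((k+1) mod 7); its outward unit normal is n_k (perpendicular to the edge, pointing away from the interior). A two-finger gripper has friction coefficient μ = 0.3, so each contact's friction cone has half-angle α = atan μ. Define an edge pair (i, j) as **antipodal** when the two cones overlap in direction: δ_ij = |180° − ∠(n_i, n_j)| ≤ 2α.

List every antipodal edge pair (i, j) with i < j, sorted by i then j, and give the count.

count = 4; pairs: (0,4), (1,5), (2,5), (3,6)

α = atan 0.3 = 16.70°;  2α = 33.40°
n_0 = (+0.7655, -0.6435)
n_1 = (+0.9998, +0.0192)
n_2 = (+0.6209, +0.7839)
n_3 = (-0.2196, +0.9756)
n_4 = (-0.8216, +0.5700)
n_5 = (-0.9389, -0.3443)
n_6 = (+0.0350, -0.9994)
  (0,1): δ = 138.85°  ·
  (0,2): δ = 88.33°  ·
  (0,3): δ = 37.26°  ·
  (0,4): δ = 5.30°  ✓
  (0,5): δ = 60.19°  ·
  (0,6): δ = 132.06°  ·
  (1,2): δ = 129.49°  ·
  (1,3): δ = 78.42°  ·
  (1,4): δ = 35.85°  ·
  (1,5): δ = 19.03°  ✓
  (1,6): δ = 90.90°  ·
  (2,3): δ = 128.93°  ·
  (2,4): δ = 86.37°  ·
  (2,5): δ = 31.48°  ✓
  (2,6): δ = 40.39°  ·
  (3,4): δ = 137.43°  ·
  (3,5): δ = 82.55°  ·
  (3,6): δ = 10.68°  ✓
  (4,5): δ = 125.11°  ·
  (4,6): δ = 53.25°  ·
  (5,6): δ = 108.13°  ·
antipodal pairs: 4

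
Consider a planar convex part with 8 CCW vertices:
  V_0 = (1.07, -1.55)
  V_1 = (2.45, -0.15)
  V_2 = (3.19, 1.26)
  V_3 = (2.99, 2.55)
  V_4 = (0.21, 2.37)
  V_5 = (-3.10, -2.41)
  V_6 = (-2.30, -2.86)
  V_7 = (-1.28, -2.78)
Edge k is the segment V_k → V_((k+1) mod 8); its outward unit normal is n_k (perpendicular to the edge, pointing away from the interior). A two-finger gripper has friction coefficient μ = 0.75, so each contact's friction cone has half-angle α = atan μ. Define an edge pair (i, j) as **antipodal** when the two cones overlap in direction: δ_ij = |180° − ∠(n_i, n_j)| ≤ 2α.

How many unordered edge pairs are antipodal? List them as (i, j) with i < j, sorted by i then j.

α = atan 0.75 = 36.87°;  2α = 73.74°
n_0 = (+0.7122, -0.7020)
n_1 = (+0.8855, -0.4647)
n_2 = (+0.9882, +0.1532)
n_3 = (-0.0646, +0.9979)
n_4 = (-0.8221, +0.5693)
n_5 = (-0.4903, -0.8716)
n_6 = (+0.0782, -0.9969)
n_7 = (+0.4637, -0.8860)
  (0,1): δ = 163.10°  ·
  (0,2): δ = 126.60°  ·
  (0,3): δ = 41.71°  ✓
  (0,4): δ = 9.89°  ✓
  (0,5): δ = 105.23°  ·
  (0,6): δ = 139.07°  ·
  (0,7): δ = 162.22°  ·
  (1,2): δ = 143.50°  ·
  (1,3): δ = 58.60°  ✓
  (1,4): δ = 7.01°  ✓
  (1,5): δ = 88.33°  ·
  (1,6): δ = 122.18°  ·
  (1,7): δ = 145.32°  ·
  (2,3): δ = 95.11°  ·
  (2,4): δ = 43.51°  ✓
  (2,5): δ = 51.83°  ✓
  (2,6): δ = 85.67°  ·
  (2,7): δ = 108.81°  ·
  (3,4): δ = 128.41°  ·
  (3,5): δ = 33.06°  ✓
  (3,6): δ = 0.78°  ✓
  (3,7): δ = 23.92°  ✓
  (4,5): δ = 84.66°  ·
  (4,6): δ = 50.81°  ✓
  (4,7): δ = 27.67°  ✓
  (5,6): δ = 146.16°  ·
  (5,7): δ = 123.01°  ·
  (6,7): δ = 156.86°  ·
antipodal pairs: 11

count = 11; pairs: (0,3), (0,4), (1,3), (1,4), (2,4), (2,5), (3,5), (3,6), (3,7), (4,6), (4,7)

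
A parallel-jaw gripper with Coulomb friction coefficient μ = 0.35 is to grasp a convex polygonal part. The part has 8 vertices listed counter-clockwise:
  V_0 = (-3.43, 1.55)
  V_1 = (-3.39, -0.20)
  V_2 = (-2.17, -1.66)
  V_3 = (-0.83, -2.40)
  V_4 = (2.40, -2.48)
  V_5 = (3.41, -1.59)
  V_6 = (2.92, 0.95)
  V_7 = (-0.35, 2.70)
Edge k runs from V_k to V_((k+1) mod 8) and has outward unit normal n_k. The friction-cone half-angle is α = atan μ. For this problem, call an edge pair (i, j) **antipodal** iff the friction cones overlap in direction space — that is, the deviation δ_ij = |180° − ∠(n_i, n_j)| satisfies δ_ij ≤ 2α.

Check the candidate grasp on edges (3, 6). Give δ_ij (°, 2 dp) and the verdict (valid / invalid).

α = atan 0.35 = 19.29°;  2α = 38.58°
edge 3: e_3 = (+3.23, -0.08);  n_3 = (-0.0248, -0.9997)
edge 6: e_6 = (-3.27, +1.75);  n_6 = (+0.4718, +0.8817)
∠(n_3, n_6) = 153.26°
δ = |180° − 153.26°| = 26.74°
26.74° ≤ 2α = 38.58°  →  valid

δ = 26.74°, valid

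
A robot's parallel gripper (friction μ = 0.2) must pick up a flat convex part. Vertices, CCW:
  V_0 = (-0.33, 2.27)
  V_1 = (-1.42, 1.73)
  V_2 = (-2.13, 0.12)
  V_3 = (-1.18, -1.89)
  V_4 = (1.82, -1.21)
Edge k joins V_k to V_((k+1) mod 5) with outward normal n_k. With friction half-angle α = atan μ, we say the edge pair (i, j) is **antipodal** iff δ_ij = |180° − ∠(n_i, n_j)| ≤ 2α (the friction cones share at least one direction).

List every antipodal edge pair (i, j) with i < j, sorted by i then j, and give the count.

α = atan 0.2 = 11.31°;  2α = 22.62°
n_0 = (-0.4439, +0.8961)
n_1 = (-0.9150, +0.4035)
n_2 = (-0.9041, -0.4273)
n_3 = (+0.2211, -0.9753)
n_4 = (+0.8507, +0.5256)
  (0,1): δ = 140.15°  ·
  (0,2): δ = 91.06°  ·
  (0,3): δ = 13.58°  ✓
  (0,4): δ = 95.35°  ·
  (1,2): δ = 130.91°  ·
  (1,3): δ = 53.43°  ·
  (1,4): δ = 55.51°  ·
  (2,3): δ = 102.53°  ·
  (2,4): δ = 6.41°  ✓
  (3,4): δ = 71.06°  ·
antipodal pairs: 2

count = 2; pairs: (0,3), (2,4)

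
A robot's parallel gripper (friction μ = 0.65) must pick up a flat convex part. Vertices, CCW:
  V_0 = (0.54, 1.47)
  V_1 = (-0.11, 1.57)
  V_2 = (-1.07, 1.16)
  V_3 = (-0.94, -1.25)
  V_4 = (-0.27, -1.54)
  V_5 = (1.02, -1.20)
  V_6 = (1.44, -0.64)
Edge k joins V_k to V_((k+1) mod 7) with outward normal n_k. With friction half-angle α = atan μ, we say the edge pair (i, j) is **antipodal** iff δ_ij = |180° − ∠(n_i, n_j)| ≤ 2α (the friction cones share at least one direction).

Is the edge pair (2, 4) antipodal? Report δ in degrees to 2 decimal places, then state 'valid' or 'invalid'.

δ = 78.32°, invalid

α = atan 0.65 = 33.02°;  2α = 66.05°
edge 2: e_2 = (+0.13, -2.41);  n_2 = (-0.9985, -0.0539)
edge 4: e_4 = (+1.29, +0.34);  n_4 = (+0.2549, -0.9670)
∠(n_2, n_4) = 101.68°
δ = |180° − 101.68°| = 78.32°
78.32° > 2α = 66.05°  →  invalid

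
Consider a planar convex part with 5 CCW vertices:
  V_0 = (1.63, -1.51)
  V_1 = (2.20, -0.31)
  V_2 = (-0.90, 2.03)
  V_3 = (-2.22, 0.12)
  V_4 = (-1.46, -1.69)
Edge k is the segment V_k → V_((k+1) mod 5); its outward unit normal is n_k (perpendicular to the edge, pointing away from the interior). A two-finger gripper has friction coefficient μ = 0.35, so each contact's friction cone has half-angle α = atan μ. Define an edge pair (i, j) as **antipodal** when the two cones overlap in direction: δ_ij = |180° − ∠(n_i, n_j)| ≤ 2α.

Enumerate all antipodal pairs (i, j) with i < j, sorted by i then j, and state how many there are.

count = 2; pairs: (0,2), (1,3)

α = atan 0.35 = 19.29°;  2α = 38.58°
n_0 = (+0.9033, -0.4291)
n_1 = (+0.6025, +0.7981)
n_2 = (-0.8227, +0.5685)
n_3 = (-0.9220, -0.3871)
n_4 = (+0.0582, -0.9983)
  (0,1): δ = 101.64°  ·
  (0,2): δ = 9.24°  ✓
  (0,3): δ = 48.18°  ·
  (0,4): δ = 118.74°  ·
  (1,2): δ = 87.60°  ·
  (1,3): δ = 30.18°  ✓
  (1,4): δ = 40.38°  ·
  (2,3): δ = 122.57°  ·
  (2,4): δ = 52.02°  ·
  (3,4): δ = 109.44°  ·
antipodal pairs: 2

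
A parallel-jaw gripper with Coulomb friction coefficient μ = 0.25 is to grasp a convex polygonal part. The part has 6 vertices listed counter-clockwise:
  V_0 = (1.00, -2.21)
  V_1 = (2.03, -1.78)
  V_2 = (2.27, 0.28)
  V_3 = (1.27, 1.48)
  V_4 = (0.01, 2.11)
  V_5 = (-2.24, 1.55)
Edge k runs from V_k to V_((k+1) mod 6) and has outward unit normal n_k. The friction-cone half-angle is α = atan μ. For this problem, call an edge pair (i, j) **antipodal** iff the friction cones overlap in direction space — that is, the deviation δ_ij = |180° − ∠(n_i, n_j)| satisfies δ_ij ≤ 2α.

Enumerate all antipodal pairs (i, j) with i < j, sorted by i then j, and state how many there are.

count = 3; pairs: (0,4), (2,5), (3,5)

α = atan 0.25 = 14.04°;  2α = 28.07°
n_0 = (+0.3853, -0.9228)
n_1 = (+0.9933, -0.1157)
n_2 = (+0.7682, +0.6402)
n_3 = (+0.4472, +0.8944)
n_4 = (-0.2415, +0.9704)
n_5 = (-0.7575, -0.6528)
  (0,1): δ = 119.30°  ·
  (0,2): δ = 72.85°  ·
  (0,3): δ = 49.22°  ·
  (0,4): δ = 8.68°  ✓
  (0,5): δ = 108.09°  ·
  (1,2): δ = 133.55°  ·
  (1,3): δ = 109.92°  ·
  (1,4): δ = 69.38°  ·
  (1,5): δ = 47.40°  ·
  (2,3): δ = 156.37°  ·
  (2,4): δ = 115.83°  ·
  (2,5): δ = 0.95°  ✓
  (3,4): δ = 139.46°  ·
  (3,5): δ = 22.68°  ✓
  (4,5): δ = 63.22°  ·
antipodal pairs: 3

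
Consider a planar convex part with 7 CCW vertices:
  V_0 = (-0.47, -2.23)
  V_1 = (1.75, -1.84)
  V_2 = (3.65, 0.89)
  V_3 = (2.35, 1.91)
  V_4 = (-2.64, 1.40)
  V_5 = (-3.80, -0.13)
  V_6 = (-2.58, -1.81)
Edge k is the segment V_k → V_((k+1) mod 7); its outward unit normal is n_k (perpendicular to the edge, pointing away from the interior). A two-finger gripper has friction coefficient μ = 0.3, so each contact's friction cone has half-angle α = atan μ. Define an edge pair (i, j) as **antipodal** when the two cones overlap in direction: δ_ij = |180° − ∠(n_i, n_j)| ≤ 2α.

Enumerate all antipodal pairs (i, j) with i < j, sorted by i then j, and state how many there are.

α = atan 0.3 = 16.70°;  2α = 33.40°
n_0 = (+0.1730, -0.9849)
n_1 = (+0.8208, -0.5712)
n_2 = (+0.6173, +0.7867)
n_3 = (-0.1017, +0.9948)
n_4 = (-0.7969, +0.6042)
n_5 = (-0.8092, -0.5876)
n_6 = (-0.1952, -0.9808)
  (0,1): δ = 134.80°  ·
  (0,2): δ = 48.08°  ·
  (0,3): δ = 4.13°  ✓
  (0,4): δ = 42.87°  ·
  (0,5): δ = 116.02°  ·
  (0,6): δ = 158.78°  ·
  (1,2): δ = 93.28°  ·
  (1,3): δ = 49.33°  ·
  (1,4): δ = 2.33°  ✓
  (1,5): δ = 70.82°  ·
  (1,6): δ = 113.58°  ·
  (2,3): δ = 136.05°  ·
  (2,4): δ = 89.05°  ·
  (2,5): δ = 15.89°  ✓
  (2,6): δ = 26.86°  ✓
  (3,4): δ = 133.00°  ·
  (3,5): δ = 59.85°  ·
  (3,6): δ = 17.09°  ✓
  (4,5): δ = 106.84°  ·
  (4,6): δ = 64.09°  ·
  (5,6): δ = 137.24°  ·
antipodal pairs: 5

count = 5; pairs: (0,3), (1,4), (2,5), (2,6), (3,6)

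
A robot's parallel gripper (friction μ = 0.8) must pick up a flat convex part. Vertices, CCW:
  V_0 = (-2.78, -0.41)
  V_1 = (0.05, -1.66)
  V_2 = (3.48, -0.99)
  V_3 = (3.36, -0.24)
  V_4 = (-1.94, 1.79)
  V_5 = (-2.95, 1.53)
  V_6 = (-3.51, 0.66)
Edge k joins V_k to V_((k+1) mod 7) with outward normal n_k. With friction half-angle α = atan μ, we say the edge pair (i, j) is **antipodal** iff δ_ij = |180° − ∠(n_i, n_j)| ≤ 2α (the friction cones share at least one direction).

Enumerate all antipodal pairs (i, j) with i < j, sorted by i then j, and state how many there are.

α = atan 0.8 = 38.66°;  2α = 77.32°
n_0 = (-0.4040, -0.9147)
n_1 = (+0.1917, -0.9815)
n_2 = (+0.9874, +0.1580)
n_3 = (+0.3577, +0.9338)
n_4 = (-0.2493, +0.9684)
n_5 = (-0.8409, +0.5412)
n_6 = (-0.8261, -0.5636)
  (0,1): δ = 145.12°  ·
  (0,2): δ = 57.08°  ✓
  (0,3): δ = 2.87°  ✓
  (0,4): δ = 38.27°  ✓
  (0,5): δ = 81.06°  ·
  (0,6): δ = 148.13°  ·
  (1,2): δ = 91.96°  ·
  (1,3): δ = 32.01°  ✓
  (1,4): δ = 3.38°  ✓
  (1,5): δ = 46.18°  ✓
  (1,6): δ = 113.25°  ·
  (2,3): δ = 120.05°  ·
  (2,4): δ = 84.65°  ·
  (2,5): δ = 41.86°  ✓
  (2,6): δ = 25.21°  ✓
  (3,4): δ = 144.61°  ·
  (3,5): δ = 101.81°  ·
  (3,6): δ = 34.74°  ✓
  (4,5): δ = 137.20°  ·
  (4,6): δ = 70.13°  ✓
  (5,6): δ = 112.93°  ·
antipodal pairs: 10

count = 10; pairs: (0,2), (0,3), (0,4), (1,3), (1,4), (1,5), (2,5), (2,6), (3,6), (4,6)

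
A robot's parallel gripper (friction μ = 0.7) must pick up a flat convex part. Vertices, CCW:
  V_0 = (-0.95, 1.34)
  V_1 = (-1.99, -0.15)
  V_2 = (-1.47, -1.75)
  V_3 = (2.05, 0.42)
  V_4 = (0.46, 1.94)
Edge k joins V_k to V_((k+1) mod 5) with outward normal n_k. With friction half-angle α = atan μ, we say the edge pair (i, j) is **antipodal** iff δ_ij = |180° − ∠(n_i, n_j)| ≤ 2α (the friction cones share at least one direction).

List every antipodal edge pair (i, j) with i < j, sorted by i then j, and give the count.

α = atan 0.7 = 34.99°;  2α = 69.98°
n_0 = (-0.8200, +0.5724)
n_1 = (-0.9510, -0.3091)
n_2 = (+0.5248, -0.8512)
n_3 = (+0.6910, +0.7228)
n_4 = (-0.3916, +0.9202)
  (0,1): δ = 127.08°  ·
  (0,2): δ = 23.43°  ✓
  (0,3): δ = 81.20°  ·
  (0,4): δ = 147.97°  ·
  (1,2): δ = 76.35°  ·
  (1,3): δ = 28.29°  ✓
  (1,4): δ = 95.05°  ·
  (2,3): δ = 75.36°  ·
  (2,4): δ = 8.60°  ✓
  (3,4): δ = 113.24°  ·
antipodal pairs: 3

count = 3; pairs: (0,2), (1,3), (2,4)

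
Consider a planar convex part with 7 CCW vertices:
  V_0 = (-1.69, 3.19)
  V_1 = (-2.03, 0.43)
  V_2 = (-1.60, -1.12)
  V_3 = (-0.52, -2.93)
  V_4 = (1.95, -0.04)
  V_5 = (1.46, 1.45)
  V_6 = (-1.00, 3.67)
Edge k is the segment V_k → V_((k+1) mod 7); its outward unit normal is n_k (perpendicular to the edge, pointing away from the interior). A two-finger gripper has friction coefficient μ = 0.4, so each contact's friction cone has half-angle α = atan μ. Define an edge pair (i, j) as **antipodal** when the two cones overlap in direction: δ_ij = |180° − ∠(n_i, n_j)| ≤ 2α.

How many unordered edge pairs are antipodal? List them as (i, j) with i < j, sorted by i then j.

count = 7; pairs: (0,3), (0,4), (1,4), (1,5), (2,4), (2,5), (3,6)

α = atan 0.4 = 21.80°;  2α = 43.60°
n_0 = (-0.9925, +0.1223)
n_1 = (-0.9636, -0.2673)
n_2 = (-0.8587, -0.5124)
n_3 = (+0.7602, -0.6497)
n_4 = (+0.9500, +0.3124)
n_5 = (+0.6700, +0.7424)
n_6 = (-0.5711, +0.8209)
  (0,1): δ = 157.47°  ·
  (0,2): δ = 142.15°  ·
  (0,3): δ = 33.50°  ✓
  (0,4): δ = 25.23°  ✓
  (0,5): δ = 54.96°  ·
  (0,6): δ = 131.85°  ·
  (1,2): δ = 164.68°  ·
  (1,3): δ = 56.02°  ·
  (1,4): δ = 2.70°  ✓
  (1,5): δ = 32.43°  ✓
  (1,6): δ = 109.32°  ·
  (2,3): δ = 71.34°  ·
  (2,4): δ = 12.62°  ✓
  (2,5): δ = 17.11°  ✓
  (2,6): δ = 94.00°  ·
  (3,4): δ = 121.28°  ·
  (3,5): δ = 91.54°  ·
  (3,6): δ = 14.66°  ✓
  (4,5): δ = 150.27°  ·
  (4,6): δ = 73.38°  ·
  (5,6): δ = 103.11°  ·
antipodal pairs: 7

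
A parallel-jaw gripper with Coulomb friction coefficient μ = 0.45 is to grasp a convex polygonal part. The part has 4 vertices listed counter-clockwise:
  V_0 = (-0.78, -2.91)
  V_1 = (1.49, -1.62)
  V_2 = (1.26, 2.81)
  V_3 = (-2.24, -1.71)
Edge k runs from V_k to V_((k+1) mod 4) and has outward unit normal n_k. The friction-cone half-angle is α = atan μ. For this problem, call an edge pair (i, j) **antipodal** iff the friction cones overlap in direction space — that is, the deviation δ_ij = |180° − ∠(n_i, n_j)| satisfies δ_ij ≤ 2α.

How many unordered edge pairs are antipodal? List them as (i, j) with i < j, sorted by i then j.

count = 3; pairs: (0,2), (1,2), (1,3)

α = atan 0.45 = 24.23°;  2α = 48.46°
n_0 = (+0.4941, -0.8694)
n_1 = (+0.9987, +0.0518)
n_2 = (-0.7907, +0.6122)
n_3 = (-0.6350, -0.7725)
  (0,1): δ = 116.64°  ·
  (0,2): δ = 22.64°  ✓
  (0,3): δ = 110.97°  ·
  (1,2): δ = 40.72°  ✓
  (1,3): δ = 47.61°  ✓
  (2,3): δ = 91.67°  ·
antipodal pairs: 3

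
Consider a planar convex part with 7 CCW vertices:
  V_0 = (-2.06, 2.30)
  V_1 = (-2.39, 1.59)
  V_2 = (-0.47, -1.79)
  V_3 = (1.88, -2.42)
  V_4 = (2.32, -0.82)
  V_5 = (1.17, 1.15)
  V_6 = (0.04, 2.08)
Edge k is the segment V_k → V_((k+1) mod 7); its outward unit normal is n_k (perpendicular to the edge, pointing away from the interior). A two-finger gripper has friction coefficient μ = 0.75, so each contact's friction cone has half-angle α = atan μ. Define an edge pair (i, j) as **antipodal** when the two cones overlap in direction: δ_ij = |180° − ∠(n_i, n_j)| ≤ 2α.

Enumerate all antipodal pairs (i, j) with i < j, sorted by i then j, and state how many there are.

count = 9; pairs: (0,3), (0,4), (1,3), (1,4), (1,5), (1,6), (2,4), (2,5), (2,6)

α = atan 0.75 = 36.87°;  2α = 73.74°
n_0 = (-0.9068, +0.4215)
n_1 = (-0.8695, -0.4939)
n_2 = (-0.2589, -0.9659)
n_3 = (+0.9642, -0.2652)
n_4 = (+0.8636, +0.5041)
n_5 = (+0.6355, +0.7721)
n_6 = (+0.1042, +0.9946)
  (0,1): δ = 125.47°  ·
  (0,2): δ = 80.08°  ·
  (0,3): δ = 9.55°  ✓
  (0,4): δ = 55.20°  ✓
  (0,5): δ = 75.47°  ·
  (0,6): δ = 108.95°  ·
  (1,2): δ = 134.61°  ·
  (1,3): δ = 44.97°  ✓
  (1,4): δ = 0.68°  ✓
  (1,5): δ = 20.95°  ✓
  (1,6): δ = 54.42°  ✓
  (2,3): δ = 90.37°  ·
  (2,4): δ = 44.72°  ✓
  (2,5): δ = 24.45°  ✓
  (2,6): δ = 9.03°  ✓
  (3,4): δ = 134.35°  ·
  (3,5): δ = 114.08°  ·
  (3,6): δ = 80.60°  ·
  (4,5): δ = 159.73°  ·
  (4,6): δ = 126.26°  ·
  (5,6): δ = 146.53°  ·
antipodal pairs: 9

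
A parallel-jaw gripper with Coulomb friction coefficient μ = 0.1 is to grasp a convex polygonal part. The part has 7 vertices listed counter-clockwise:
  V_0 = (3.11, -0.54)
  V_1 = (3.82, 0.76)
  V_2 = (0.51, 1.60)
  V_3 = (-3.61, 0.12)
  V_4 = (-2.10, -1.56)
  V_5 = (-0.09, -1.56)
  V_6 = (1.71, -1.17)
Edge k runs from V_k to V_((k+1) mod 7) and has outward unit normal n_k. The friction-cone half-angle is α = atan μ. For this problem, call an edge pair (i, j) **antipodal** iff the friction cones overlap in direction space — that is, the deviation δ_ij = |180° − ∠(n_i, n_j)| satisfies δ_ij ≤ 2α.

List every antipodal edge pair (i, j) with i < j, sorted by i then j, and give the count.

count = 2; pairs: (2,5), (2,6)

α = atan 0.1 = 5.71°;  2α = 11.42°
n_0 = (+0.8776, -0.4793)
n_1 = (+0.2460, +0.9693)
n_2 = (-0.3381, +0.9411)
n_3 = (-0.7437, -0.6685)
n_4 = (+0.0000, -1.0000)
n_5 = (+0.2118, -0.9773)
n_6 = (+0.4104, -0.9119)
  (0,1): δ = 75.60°  ·
  (0,2): δ = 41.60°  ·
  (0,3): δ = 70.59°  ·
  (0,4): δ = 118.64°  ·
  (0,5): δ = 130.87°  ·
  (0,6): δ = 142.87°  ·
  (1,2): δ = 146.00°  ·
  (1,3): δ = 33.81°  ·
  (1,4): δ = 14.24°  ·
  (1,5): δ = 26.46°  ·
  (1,6): δ = 38.47°  ·
  (2,3): δ = 67.81°  ·
  (2,4): δ = 19.76°  ·
  (2,5): δ = 7.53°  ✓
  (2,6): δ = 4.47°  ✓
  (3,4): δ = 131.95°  ·
  (3,5): δ = 119.72°  ·
  (3,6): δ = 107.72°  ·
  (4,5): δ = 167.77°  ·
  (4,6): δ = 155.77°  ·
  (5,6): δ = 168.00°  ·
antipodal pairs: 2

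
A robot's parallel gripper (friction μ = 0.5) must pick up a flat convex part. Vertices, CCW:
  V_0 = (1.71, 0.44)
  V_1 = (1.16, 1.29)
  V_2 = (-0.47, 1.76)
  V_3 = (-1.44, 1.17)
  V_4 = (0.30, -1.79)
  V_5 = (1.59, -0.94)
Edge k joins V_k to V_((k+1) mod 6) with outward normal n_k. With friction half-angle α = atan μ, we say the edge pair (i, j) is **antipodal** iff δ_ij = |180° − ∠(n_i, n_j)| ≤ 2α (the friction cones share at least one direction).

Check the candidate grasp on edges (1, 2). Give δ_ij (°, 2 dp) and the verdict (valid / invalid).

δ = 132.61°, invalid

α = atan 0.5 = 26.57°;  2α = 53.13°
edge 1: e_1 = (-1.63, +0.47);  n_1 = (+0.2771, +0.9609)
edge 2: e_2 = (-0.97, -0.59);  n_2 = (-0.5197, +0.8544)
∠(n_1, n_2) = 47.39°
δ = |180° − 47.39°| = 132.61°
132.61° > 2α = 53.13°  →  invalid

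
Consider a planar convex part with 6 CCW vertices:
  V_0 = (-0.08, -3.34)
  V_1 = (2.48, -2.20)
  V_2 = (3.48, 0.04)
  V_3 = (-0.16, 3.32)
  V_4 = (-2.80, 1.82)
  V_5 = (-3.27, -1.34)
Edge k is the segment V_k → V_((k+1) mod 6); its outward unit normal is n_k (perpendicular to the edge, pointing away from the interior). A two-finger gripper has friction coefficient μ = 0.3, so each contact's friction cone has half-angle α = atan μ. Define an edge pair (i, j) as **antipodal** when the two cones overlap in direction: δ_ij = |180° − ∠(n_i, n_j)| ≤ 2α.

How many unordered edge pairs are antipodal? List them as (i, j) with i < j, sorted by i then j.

α = atan 0.3 = 16.70°;  2α = 33.40°
n_0 = (+0.4068, -0.9135)
n_1 = (+0.9131, -0.4077)
n_2 = (+0.6694, +0.7429)
n_3 = (-0.4940, +0.8695)
n_4 = (-0.9891, +0.1471)
n_5 = (-0.5312, -0.8473)
  (0,1): δ = 138.06°  ·
  (0,2): δ = 66.03°  ·
  (0,3): δ = 5.60°  ✓
  (0,4): δ = 57.54°  ·
  (0,5): δ = 123.91°  ·
  (1,2): δ = 107.96°  ·
  (1,3): δ = 36.34°  ·
  (1,4): δ = 15.60°  ✓
  (1,5): δ = 81.97°  ·
  (2,3): δ = 108.37°  ·
  (2,4): δ = 56.44°  ·
  (2,5): δ = 9.94°  ✓
  (3,4): δ = 128.06°  ·
  (3,5): δ = 61.69°  ·
  (4,5): δ = 113.63°  ·
antipodal pairs: 3

count = 3; pairs: (0,3), (1,4), (2,5)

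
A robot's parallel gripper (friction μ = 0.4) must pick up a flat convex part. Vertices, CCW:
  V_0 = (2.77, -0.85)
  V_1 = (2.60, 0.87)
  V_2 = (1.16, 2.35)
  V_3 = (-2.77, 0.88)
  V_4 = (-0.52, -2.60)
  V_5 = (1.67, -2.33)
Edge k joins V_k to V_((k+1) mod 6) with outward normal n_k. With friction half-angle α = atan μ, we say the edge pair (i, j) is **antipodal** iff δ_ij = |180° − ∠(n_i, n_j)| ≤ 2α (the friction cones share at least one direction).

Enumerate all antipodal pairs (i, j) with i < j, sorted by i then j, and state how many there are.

count = 4; pairs: (0,3), (1,3), (2,4), (2,5)

α = atan 0.4 = 21.80°;  2α = 43.60°
n_0 = (+0.9952, +0.0984)
n_1 = (+0.7167, +0.6974)
n_2 = (-0.3503, +0.9366)
n_3 = (-0.8398, -0.5430)
n_4 = (+0.1224, -0.9925)
n_5 = (+0.8026, -0.5965)
  (0,1): δ = 141.43°  ·
  (0,2): δ = 75.14°  ·
  (0,3): δ = 27.24°  ✓
  (0,4): δ = 91.38°  ·
  (0,5): δ = 137.73°  ·
  (1,2): δ = 113.71°  ·
  (1,3): δ = 11.33°  ✓
  (1,4): δ = 52.81°  ·
  (1,5): δ = 99.16°  ·
  (2,3): δ = 77.62°  ·
  (2,4): δ = 13.48°  ✓
  (2,5): δ = 32.87°  ✓
  (3,4): δ = 115.86°  ·
  (3,5): δ = 69.51°  ·
  (4,5): δ = 133.65°  ·
antipodal pairs: 4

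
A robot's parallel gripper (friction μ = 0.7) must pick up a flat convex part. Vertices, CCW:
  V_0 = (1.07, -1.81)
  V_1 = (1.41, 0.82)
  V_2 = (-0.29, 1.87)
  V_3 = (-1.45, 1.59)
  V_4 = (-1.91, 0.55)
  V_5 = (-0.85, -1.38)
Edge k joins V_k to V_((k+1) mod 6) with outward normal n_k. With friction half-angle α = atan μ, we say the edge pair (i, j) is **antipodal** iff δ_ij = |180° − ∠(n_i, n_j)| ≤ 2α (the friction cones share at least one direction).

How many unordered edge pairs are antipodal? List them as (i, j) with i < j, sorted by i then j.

count = 6; pairs: (0,2), (0,3), (0,4), (1,4), (1,5), (2,5)

α = atan 0.7 = 34.99°;  2α = 69.98°
n_0 = (+0.9917, -0.1282)
n_1 = (+0.5255, +0.8508)
n_2 = (-0.2346, +0.9721)
n_3 = (-0.9145, +0.4045)
n_4 = (-0.8765, -0.4814)
n_5 = (-0.2185, -0.9758)
  (0,1): δ = 114.34°  ·
  (0,2): δ = 69.06°  ✓
  (0,3): δ = 16.49°  ✓
  (0,4): δ = 36.14°  ✓
  (0,5): δ = 84.74°  ·
  (1,2): δ = 134.73°  ·
  (1,3): δ = 82.16°  ·
  (1,4): δ = 29.52°  ✓
  (1,5): δ = 19.08°  ✓
  (2,3): δ = 127.43°  ·
  (2,4): δ = 74.79°  ·
  (2,5): δ = 26.19°  ✓
  (3,4): δ = 127.36°  ·
  (3,5): δ = 78.76°  ·
  (4,5): δ = 131.40°  ·
antipodal pairs: 6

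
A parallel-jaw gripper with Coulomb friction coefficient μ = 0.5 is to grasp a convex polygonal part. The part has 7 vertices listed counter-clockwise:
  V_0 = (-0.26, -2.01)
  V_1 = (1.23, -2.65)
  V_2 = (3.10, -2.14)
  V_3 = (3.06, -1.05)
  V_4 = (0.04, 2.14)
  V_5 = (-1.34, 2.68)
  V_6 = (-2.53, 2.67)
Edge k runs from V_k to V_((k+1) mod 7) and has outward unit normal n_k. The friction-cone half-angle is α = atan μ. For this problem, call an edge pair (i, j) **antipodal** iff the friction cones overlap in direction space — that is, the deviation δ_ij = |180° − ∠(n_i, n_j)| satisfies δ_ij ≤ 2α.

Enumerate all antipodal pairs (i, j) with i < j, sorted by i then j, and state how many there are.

count = 8; pairs: (0,3), (0,4), (0,5), (1,4), (1,5), (2,6), (3,6), (4,6)

α = atan 0.5 = 26.57°;  2α = 53.13°
n_0 = (-0.3947, -0.9188)
n_1 = (+0.2631, -0.9648)
n_2 = (+0.9993, +0.0367)
n_3 = (+0.7262, +0.6875)
n_4 = (+0.3644, +0.9312)
n_5 = (-0.0084, +1.0000)
n_6 = (-0.8997, -0.4364)
  (0,1): δ = 141.50°  ·
  (0,2): δ = 64.65°  ·
  (0,3): δ = 23.32°  ✓
  (0,4): δ = 1.87°  ✓
  (0,5): δ = 23.73°  ✓
  (0,6): δ = 139.12°  ·
  (1,2): δ = 103.15°  ·
  (1,3): δ = 61.82°  ·
  (1,4): δ = 36.63°  ✓
  (1,5): δ = 14.77°  ✓
  (1,6): δ = 100.62°  ·
  (2,3): δ = 138.67°  ·
  (2,4): δ = 113.47°  ·
  (2,5): δ = 91.62°  ·
  (2,6): δ = 23.77°  ✓
  (3,4): δ = 154.80°  ·
  (3,5): δ = 132.95°  ·
  (3,6): δ = 17.56°  ✓
  (4,5): δ = 158.15°  ·
  (4,6): δ = 42.75°  ✓
  (5,6): δ = 64.61°  ·
antipodal pairs: 8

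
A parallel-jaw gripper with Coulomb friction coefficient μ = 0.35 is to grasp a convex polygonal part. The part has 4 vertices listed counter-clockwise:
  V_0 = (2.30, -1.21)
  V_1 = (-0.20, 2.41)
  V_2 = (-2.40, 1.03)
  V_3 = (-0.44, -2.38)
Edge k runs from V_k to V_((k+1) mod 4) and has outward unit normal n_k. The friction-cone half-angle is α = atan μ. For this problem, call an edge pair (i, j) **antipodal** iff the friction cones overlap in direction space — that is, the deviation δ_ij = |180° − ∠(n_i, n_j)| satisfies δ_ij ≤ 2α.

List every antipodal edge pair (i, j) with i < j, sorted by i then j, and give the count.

α = atan 0.35 = 19.29°;  2α = 38.58°
n_0 = (+0.8228, +0.5683)
n_1 = (-0.5314, +0.8471)
n_2 = (-0.8670, -0.4983)
n_3 = (+0.3927, -0.9197)
  (0,1): δ = 92.53°  ·
  (0,2): δ = 4.74°  ✓
  (0,3): δ = 78.49°  ·
  (1,2): δ = 92.21°  ·
  (1,3): δ = 8.98°  ✓
  (2,3): δ = 96.77°  ·
antipodal pairs: 2

count = 2; pairs: (0,2), (1,3)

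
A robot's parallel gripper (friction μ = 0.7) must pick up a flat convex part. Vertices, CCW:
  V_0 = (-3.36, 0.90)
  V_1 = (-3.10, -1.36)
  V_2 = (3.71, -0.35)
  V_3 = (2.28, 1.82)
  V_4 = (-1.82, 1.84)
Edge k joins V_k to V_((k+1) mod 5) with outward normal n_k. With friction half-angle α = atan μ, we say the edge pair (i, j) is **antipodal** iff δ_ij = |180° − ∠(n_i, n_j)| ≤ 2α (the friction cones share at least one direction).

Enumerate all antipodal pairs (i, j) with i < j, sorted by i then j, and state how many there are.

count = 4; pairs: (0,2), (1,2), (1,3), (1,4)

α = atan 0.7 = 34.99°;  2α = 69.98°
n_0 = (-0.9934, -0.1143)
n_1 = (+0.1467, -0.9892)
n_2 = (+0.8350, +0.5503)
n_3 = (+0.0049, +1.0000)
n_4 = (-0.5210, +0.8536)
  (0,1): δ = 88.13°  ·
  (0,2): δ = 26.82°  ✓
  (0,3): δ = 83.16°  ·
  (0,4): δ = 114.84°  ·
  (1,2): δ = 65.05°  ✓
  (1,3): δ = 8.72°  ✓
  (1,4): δ = 22.96°  ✓
  (2,3): δ = 123.66°  ·
  (2,4): δ = 91.98°  ·
  (3,4): δ = 148.32°  ·
antipodal pairs: 4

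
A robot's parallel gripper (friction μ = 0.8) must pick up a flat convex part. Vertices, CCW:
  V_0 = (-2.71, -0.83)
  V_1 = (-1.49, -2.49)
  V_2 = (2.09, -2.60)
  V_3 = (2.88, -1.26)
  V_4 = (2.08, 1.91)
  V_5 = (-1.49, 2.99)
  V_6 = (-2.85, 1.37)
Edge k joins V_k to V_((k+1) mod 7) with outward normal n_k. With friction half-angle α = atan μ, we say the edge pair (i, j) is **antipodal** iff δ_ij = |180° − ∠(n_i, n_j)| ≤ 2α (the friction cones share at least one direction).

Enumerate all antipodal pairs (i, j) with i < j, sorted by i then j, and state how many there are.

α = atan 0.8 = 38.66°;  2α = 77.32°
n_0 = (-0.8058, -0.5922)
n_1 = (-0.0307, -0.9995)
n_2 = (+0.8614, -0.5079)
n_3 = (+0.9696, +0.2447)
n_4 = (+0.2896, +0.9572)
n_5 = (-0.7659, +0.6430)
n_6 = (-0.9980, -0.0635)
  (0,1): δ = 128.07°  ·
  (0,2): δ = 66.84°  ✓
  (0,3): δ = 22.15°  ✓
  (0,4): δ = 36.85°  ✓
  (0,5): δ = 103.67°  ·
  (0,6): δ = 147.33°  ·
  (1,2): δ = 118.76°  ·
  (1,3): δ = 74.08°  ✓
  (1,4): δ = 15.07°  ✓
  (1,5): δ = 51.75°  ✓
  (1,6): δ = 95.40°  ·
  (2,3): δ = 135.31°  ·
  (2,4): δ = 76.31°  ✓
  (2,5): δ = 9.49°  ✓
  (2,6): δ = 34.16°  ✓
  (3,4): δ = 121.00°  ·
  (3,5): δ = 54.18°  ✓
  (3,6): δ = 10.52°  ✓
  (4,5): δ = 113.18°  ·
  (4,6): δ = 69.53°  ✓
  (5,6): δ = 136.35°  ·
antipodal pairs: 12

count = 12; pairs: (0,2), (0,3), (0,4), (1,3), (1,4), (1,5), (2,4), (2,5), (2,6), (3,5), (3,6), (4,6)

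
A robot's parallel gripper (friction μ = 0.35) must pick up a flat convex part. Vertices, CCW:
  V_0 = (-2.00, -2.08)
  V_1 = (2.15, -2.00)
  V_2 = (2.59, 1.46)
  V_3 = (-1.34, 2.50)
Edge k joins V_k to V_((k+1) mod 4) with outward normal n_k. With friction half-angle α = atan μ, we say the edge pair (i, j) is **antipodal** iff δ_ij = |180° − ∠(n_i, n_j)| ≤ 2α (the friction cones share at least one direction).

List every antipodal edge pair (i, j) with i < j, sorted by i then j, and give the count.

α = atan 0.35 = 19.29°;  2α = 38.58°
n_0 = (+0.0193, -0.9998)
n_1 = (+0.9920, -0.1262)
n_2 = (+0.2558, +0.9667)
n_3 = (-0.9898, +0.1426)
  (0,1): δ = 98.35°  ·
  (0,2): δ = 15.93°  ✓
  (0,3): δ = 80.70°  ·
  (1,2): δ = 97.58°  ·
  (1,3): δ = 0.95°  ✓
  (2,3): δ = 83.38°  ·
antipodal pairs: 2

count = 2; pairs: (0,2), (1,3)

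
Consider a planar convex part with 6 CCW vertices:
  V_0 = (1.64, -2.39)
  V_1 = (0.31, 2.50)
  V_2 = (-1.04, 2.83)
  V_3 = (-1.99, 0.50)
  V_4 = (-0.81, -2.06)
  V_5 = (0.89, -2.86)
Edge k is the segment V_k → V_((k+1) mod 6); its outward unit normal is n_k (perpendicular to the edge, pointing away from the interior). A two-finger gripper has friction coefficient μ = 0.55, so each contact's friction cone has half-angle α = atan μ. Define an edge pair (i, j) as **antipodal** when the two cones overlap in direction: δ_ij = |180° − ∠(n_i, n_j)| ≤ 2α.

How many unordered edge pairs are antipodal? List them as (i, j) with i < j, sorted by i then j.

α = atan 0.55 = 28.81°;  2α = 57.62°
n_0 = (+0.9649, +0.2624)
n_1 = (+0.2375, +0.9714)
n_2 = (-0.9260, +0.3775)
n_3 = (-0.9082, -0.4186)
n_4 = (-0.4258, -0.9048)
n_5 = (+0.5310, -0.8474)
  (0,1): δ = 118.95°  ·
  (0,2): δ = 37.40°  ✓
  (0,3): δ = 9.53°  ✓
  (0,4): δ = 49.58°  ✓
  (0,5): δ = 106.86°  ·
  (1,2): δ = 98.45°  ·
  (1,3): δ = 51.52°  ✓
  (1,4): δ = 11.46°  ✓
  (1,5): δ = 45.81°  ✓
  (2,3): δ = 133.07°  ·
  (2,4): δ = 93.02°  ·
  (2,5): δ = 35.74°  ✓
  (3,4): δ = 139.95°  ·
  (3,5): δ = 82.67°  ·
  (4,5): δ = 122.72°  ·
antipodal pairs: 7

count = 7; pairs: (0,2), (0,3), (0,4), (1,3), (1,4), (1,5), (2,5)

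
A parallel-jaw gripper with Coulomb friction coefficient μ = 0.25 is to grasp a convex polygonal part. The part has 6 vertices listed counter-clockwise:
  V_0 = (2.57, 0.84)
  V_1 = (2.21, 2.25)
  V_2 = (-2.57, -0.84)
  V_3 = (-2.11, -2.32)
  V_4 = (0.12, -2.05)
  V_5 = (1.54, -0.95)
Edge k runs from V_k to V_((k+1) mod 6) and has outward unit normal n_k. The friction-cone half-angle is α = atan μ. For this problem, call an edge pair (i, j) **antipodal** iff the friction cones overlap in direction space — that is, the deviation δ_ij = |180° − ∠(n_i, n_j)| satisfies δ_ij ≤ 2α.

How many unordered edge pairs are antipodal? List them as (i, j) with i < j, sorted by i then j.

α = atan 0.25 = 14.04°;  2α = 28.07°
n_0 = (+0.9689, +0.2474)
n_1 = (-0.5429, +0.8398)
n_2 = (-0.9549, -0.2968)
n_3 = (+0.1202, -0.9927)
n_4 = (+0.6124, -0.7905)
n_5 = (+0.8667, -0.4987)
  (0,1): δ = 71.44°  ·
  (0,2): δ = 2.94°  ✓
  (0,3): δ = 82.58°  ·
  (0,4): δ = 113.44°  ·
  (0,5): δ = 135.76°  ·
  (1,2): δ = 105.61°  ·
  (1,3): δ = 25.98°  ✓
  (1,4): δ = 4.88°  ✓
  (1,5): δ = 27.20°  ✓
  (2,3): δ = 100.36°  ·
  (2,4): δ = 69.50°  ·
  (2,5): δ = 47.18°  ·
  (3,4): δ = 149.14°  ·
  (3,5): δ = 126.82°  ·
  (4,5): δ = 157.68°  ·
antipodal pairs: 4

count = 4; pairs: (0,2), (1,3), (1,4), (1,5)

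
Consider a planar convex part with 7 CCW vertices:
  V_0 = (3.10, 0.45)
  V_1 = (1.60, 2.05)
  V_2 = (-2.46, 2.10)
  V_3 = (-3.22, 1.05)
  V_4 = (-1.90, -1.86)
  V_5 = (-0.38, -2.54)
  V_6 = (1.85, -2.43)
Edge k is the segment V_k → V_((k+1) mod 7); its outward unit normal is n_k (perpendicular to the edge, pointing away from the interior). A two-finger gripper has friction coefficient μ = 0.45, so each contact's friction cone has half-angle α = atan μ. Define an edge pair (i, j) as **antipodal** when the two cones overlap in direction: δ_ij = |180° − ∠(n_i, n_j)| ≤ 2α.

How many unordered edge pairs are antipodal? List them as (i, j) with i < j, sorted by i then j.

α = atan 0.45 = 24.23°;  2α = 48.46°
n_0 = (+0.7295, +0.6839)
n_1 = (+0.0123, +0.9999)
n_2 = (-0.8101, +0.5863)
n_3 = (-0.9107, -0.4131)
n_4 = (-0.4084, -0.9128)
n_5 = (+0.0493, -0.9988)
n_6 = (+0.9173, -0.3981)
  (0,1): δ = 133.86°  ·
  (0,2): δ = 79.05°  ·
  (0,3): δ = 18.75°  ✓
  (0,4): δ = 22.75°  ✓
  (0,5): δ = 49.67°  ·
  (0,6): δ = 113.39°  ·
  (1,2): δ = 125.19°  ·
  (1,3): δ = 64.89°  ·
  (1,4): δ = 23.40°  ✓
  (1,5): δ = 3.53°  ✓
  (1,6): δ = 67.24°  ·
  (2,3): δ = 119.70°  ·
  (2,4): δ = 78.20°  ·
  (2,5): δ = 51.28°  ·
  (2,6): δ = 12.44°  ✓
  (3,4): δ = 138.50°  ·
  (3,5): δ = 111.58°  ·
  (3,6): δ = 47.86°  ✓
  (4,5): δ = 153.07°  ·
  (4,6): δ = 89.36°  ·
  (5,6): δ = 116.29°  ·
antipodal pairs: 6

count = 6; pairs: (0,3), (0,4), (1,4), (1,5), (2,6), (3,6)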